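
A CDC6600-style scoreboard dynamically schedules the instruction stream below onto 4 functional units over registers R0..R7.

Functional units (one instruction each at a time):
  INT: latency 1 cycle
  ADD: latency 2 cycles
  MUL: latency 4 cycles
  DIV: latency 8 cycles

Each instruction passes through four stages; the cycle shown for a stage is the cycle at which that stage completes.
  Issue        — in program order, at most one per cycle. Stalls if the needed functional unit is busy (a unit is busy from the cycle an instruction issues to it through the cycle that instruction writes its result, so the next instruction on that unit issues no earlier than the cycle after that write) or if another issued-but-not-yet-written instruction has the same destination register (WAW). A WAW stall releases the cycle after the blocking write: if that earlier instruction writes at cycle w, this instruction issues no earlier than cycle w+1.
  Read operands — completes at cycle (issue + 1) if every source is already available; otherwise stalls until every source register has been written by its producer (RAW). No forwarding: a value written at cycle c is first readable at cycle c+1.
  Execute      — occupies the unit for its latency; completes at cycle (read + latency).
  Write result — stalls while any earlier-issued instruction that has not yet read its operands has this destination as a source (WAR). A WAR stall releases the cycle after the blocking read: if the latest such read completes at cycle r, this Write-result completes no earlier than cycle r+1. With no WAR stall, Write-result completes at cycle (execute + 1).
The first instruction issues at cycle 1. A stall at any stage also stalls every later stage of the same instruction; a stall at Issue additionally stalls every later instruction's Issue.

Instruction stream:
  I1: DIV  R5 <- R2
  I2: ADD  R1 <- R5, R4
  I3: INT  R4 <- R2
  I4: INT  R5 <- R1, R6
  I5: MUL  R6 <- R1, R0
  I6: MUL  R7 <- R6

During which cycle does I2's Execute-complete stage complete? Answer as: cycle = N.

cycle = 14

I1: IS=1 RO=2 EX=10 WR=11
I2: IS=2 RO=12 EX=14 WR=15  [RAW R5: wait I1 write@11]
I3: IS=3 RO=4 EX=5 WR=13  [WAR R4: wait I2 read@12]
I4: IS=14 RO=16 EX=17 WR=18  [struct: INT busy until I3 writes@13; RAW R1: wait I2 write@15]
I5: IS=15 RO=16 EX=20 WR=21
I6: IS=22 RO=23 EX=27 WR=28  [struct: MUL busy until I5 writes@21]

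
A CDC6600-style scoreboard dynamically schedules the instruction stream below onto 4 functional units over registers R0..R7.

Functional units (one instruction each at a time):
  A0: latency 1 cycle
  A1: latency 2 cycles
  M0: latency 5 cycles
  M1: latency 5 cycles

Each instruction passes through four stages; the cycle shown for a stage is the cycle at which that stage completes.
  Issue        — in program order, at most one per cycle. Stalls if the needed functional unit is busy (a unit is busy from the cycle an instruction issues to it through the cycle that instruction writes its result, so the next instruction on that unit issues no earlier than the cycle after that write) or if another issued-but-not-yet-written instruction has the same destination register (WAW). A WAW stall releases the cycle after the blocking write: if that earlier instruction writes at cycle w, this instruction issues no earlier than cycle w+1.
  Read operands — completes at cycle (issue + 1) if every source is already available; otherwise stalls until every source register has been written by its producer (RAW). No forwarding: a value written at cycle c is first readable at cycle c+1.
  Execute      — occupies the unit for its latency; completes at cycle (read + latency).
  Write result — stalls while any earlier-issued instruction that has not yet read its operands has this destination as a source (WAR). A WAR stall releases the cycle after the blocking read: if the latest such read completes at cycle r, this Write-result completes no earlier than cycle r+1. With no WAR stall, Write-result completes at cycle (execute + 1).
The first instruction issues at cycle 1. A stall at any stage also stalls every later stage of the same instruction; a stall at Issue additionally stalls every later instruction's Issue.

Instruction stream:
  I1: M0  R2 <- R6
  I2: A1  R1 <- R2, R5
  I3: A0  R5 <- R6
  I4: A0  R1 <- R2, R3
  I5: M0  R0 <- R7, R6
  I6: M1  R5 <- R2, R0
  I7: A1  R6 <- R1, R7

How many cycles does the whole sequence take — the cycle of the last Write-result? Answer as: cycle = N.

cycle = 28

I1: IS=1 RO=2 EX=7 WR=8
I2: IS=2 RO=9 EX=11 WR=12  [RAW R2: wait I1 write@8]
I3: IS=3 RO=4 EX=5 WR=10  [WAR R5: wait I2 read@9]
I4: IS=13 RO=14 EX=15 WR=16  [WAW R1: wait I2 write@12]
I5: IS=14 RO=15 EX=20 WR=21
I6: IS=15 RO=22 EX=27 WR=28  [RAW R0: wait I5 write@21]
I7: IS=16 RO=17 EX=19 WR=20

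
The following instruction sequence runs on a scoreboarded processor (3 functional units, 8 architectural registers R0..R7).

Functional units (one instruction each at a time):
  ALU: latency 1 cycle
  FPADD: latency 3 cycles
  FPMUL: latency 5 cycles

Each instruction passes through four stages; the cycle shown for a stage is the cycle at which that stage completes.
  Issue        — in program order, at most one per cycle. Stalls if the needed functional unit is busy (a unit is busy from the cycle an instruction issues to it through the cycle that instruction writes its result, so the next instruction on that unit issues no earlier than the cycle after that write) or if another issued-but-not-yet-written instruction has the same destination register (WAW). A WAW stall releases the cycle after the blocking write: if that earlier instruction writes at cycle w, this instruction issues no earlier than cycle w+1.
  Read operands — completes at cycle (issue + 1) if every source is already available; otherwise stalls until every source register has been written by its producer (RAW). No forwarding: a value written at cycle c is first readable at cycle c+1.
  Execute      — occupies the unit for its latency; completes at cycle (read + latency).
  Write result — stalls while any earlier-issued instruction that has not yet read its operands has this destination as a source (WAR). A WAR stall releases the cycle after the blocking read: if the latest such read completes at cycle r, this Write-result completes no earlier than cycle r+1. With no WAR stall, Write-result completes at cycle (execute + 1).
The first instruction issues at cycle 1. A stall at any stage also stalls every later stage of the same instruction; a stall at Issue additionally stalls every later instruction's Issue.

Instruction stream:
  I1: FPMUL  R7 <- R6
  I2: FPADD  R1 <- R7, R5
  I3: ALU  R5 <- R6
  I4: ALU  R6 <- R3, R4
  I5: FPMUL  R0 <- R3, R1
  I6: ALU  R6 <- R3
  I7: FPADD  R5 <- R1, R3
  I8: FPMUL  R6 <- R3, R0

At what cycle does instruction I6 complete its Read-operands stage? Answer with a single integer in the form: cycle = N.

cycle 1: I1 dispatched to FPMUL
cycle 2: I1 operands ready | I2 dispatched to FPADD
cycle 3: I3 dispatched to ALU
cycle 4: I3 operands ready
cycle 5: I3 complete
cycle 7: I1 complete
cycle 8: R7←I1
cycle 9: I2 operands ready
cycle 10: R5←I3
cycle 11: I4 dispatched to ALU
cycle 12: I2 complete | I4 operands ready | I5 dispatched to FPMUL
cycle 13: R1←I2 | I4 complete
cycle 14: R6←I4 | I5 operands ready
cycle 15: I6 dispatched to ALU
cycle 16: I6 operands ready | I7 dispatched to FPADD
cycle 17: I6 complete | I7 operands ready
cycle 18: R6←I6
cycle 19: I5 complete
cycle 20: R0←I5 | I7 complete
cycle 21: R5←I7 | I8 dispatched to FPMUL
cycle 22: I8 operands ready
cycle 27: I8 complete
cycle 28: R6←I8

cycle = 16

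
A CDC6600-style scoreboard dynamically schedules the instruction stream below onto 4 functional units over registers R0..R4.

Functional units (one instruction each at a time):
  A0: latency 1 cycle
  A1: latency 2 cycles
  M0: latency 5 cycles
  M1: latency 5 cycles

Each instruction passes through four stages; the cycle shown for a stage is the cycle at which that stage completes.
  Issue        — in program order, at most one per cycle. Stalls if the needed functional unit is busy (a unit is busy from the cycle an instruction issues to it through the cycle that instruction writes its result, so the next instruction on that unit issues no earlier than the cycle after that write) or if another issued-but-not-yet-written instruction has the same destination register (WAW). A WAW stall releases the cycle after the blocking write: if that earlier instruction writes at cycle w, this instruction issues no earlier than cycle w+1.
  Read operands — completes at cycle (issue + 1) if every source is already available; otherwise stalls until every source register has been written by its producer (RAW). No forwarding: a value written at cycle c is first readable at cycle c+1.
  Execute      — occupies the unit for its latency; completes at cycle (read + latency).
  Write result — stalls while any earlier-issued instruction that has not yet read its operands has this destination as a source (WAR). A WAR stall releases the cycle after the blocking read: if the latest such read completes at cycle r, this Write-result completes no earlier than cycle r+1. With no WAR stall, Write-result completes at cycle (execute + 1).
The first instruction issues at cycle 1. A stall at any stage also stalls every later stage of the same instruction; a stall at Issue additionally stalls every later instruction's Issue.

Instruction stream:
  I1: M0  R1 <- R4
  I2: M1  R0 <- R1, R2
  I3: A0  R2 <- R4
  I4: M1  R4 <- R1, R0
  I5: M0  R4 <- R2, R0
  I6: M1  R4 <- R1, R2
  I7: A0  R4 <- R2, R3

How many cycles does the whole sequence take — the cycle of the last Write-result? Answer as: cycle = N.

cycle = 43

c1: I1→M0
c2: I1 RO; I2→M1
c3: I3→A0
c4: I3 RO
c5: I3 EX
c7: I1 EX
c8: I1 WR R1
c9: I2 RO
c10: I3 WR R2
c14: I2 EX
c15: I2 WR R0
c16: I4→M1
c17: I4 RO
c22: I4 EX
c23: I4 WR R4
c24: I5→M0
c25: I5 RO
c30: I5 EX
c31: I5 WR R4
c32: I6→M1
c33: I6 RO
c38: I6 EX
c39: I6 WR R4
c40: I7→A0
c41: I7 RO
c42: I7 EX
c43: I7 WR R4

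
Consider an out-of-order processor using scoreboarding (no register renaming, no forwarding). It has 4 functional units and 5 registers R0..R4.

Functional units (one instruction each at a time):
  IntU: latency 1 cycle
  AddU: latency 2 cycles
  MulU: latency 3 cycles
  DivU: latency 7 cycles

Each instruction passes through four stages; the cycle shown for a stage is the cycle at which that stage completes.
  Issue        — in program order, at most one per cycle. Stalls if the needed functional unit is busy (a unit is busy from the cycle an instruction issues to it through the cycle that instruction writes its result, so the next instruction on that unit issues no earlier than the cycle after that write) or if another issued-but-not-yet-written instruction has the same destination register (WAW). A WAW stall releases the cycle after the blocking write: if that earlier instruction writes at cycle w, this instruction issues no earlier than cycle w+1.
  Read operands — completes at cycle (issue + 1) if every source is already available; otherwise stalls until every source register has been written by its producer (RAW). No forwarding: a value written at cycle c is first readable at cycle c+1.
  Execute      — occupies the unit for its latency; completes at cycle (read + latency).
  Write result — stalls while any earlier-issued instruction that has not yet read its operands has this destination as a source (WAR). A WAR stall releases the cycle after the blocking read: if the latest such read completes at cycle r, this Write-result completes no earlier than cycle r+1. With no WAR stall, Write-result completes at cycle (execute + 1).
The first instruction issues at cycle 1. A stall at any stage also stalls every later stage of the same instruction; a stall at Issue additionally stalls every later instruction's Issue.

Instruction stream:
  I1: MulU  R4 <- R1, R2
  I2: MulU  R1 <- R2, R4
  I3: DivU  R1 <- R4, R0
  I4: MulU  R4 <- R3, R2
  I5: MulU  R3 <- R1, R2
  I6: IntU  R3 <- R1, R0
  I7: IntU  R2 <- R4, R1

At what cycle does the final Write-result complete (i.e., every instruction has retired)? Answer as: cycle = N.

cycle = 35

cycle 1: I1 issues→MulU
cycle 2: I1 reads
cycle 5: I1 exec-done
cycle 6: I1 writes R4
cycle 7: I2 issues→MulU
cycle 8: I2 reads
cycle 11: I2 exec-done
cycle 12: I2 writes R1
cycle 13: I3 issues→DivU
cycle 14: I3 reads; I4 issues→MulU
cycle 15: I4 reads
cycle 18: I4 exec-done
cycle 19: I4 writes R4
cycle 20: I5 issues→MulU
cycle 21: I3 exec-done
cycle 22: I3 writes R1
cycle 23: I5 reads
cycle 26: I5 exec-done
cycle 27: I5 writes R3
cycle 28: I6 issues→IntU
cycle 29: I6 reads
cycle 30: I6 exec-done
cycle 31: I6 writes R3
cycle 32: I7 issues→IntU
cycle 33: I7 reads
cycle 34: I7 exec-done
cycle 35: I7 writes R2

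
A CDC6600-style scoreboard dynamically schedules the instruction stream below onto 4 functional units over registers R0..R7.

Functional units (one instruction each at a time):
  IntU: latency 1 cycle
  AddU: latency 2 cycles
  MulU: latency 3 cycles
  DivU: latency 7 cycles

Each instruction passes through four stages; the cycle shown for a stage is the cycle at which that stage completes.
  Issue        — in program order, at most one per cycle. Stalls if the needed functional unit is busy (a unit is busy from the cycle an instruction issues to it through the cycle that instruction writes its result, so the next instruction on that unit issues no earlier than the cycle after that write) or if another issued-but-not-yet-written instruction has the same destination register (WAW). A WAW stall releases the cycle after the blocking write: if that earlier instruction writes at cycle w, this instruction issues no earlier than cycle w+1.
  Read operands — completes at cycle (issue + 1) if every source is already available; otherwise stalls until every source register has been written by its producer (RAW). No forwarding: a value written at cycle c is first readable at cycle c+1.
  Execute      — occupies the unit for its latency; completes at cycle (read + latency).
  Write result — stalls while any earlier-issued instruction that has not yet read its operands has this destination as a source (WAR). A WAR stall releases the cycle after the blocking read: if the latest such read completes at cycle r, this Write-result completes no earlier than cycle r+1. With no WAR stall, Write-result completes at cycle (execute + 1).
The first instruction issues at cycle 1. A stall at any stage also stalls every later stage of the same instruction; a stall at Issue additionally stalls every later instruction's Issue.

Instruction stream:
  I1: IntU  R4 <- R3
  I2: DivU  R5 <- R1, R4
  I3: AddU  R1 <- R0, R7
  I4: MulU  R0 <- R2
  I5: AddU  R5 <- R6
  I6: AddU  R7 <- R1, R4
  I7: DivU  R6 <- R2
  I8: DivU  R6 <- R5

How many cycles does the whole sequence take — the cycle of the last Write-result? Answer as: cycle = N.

cycle 1: I1 issues→IntU
cycle 2: I1 reads; I2 issues→DivU
cycle 3: I1 exec-done; I3 issues→AddU
cycle 4: I1 writes R4; I3 reads; I4 issues→MulU
cycle 5: I2 reads; I4 reads
cycle 6: I3 exec-done
cycle 7: I3 writes R1
cycle 8: I4 exec-done
cycle 9: I4 writes R0
cycle 12: I2 exec-done
cycle 13: I2 writes R5
cycle 14: I5 issues→AddU
cycle 15: I5 reads
cycle 17: I5 exec-done
cycle 18: I5 writes R5
cycle 19: I6 issues→AddU
cycle 20: I6 reads; I7 issues→DivU
cycle 21: I7 reads
cycle 22: I6 exec-done
cycle 23: I6 writes R7
cycle 28: I7 exec-done
cycle 29: I7 writes R6
cycle 30: I8 issues→DivU
cycle 31: I8 reads
cycle 38: I8 exec-done
cycle 39: I8 writes R6

cycle = 39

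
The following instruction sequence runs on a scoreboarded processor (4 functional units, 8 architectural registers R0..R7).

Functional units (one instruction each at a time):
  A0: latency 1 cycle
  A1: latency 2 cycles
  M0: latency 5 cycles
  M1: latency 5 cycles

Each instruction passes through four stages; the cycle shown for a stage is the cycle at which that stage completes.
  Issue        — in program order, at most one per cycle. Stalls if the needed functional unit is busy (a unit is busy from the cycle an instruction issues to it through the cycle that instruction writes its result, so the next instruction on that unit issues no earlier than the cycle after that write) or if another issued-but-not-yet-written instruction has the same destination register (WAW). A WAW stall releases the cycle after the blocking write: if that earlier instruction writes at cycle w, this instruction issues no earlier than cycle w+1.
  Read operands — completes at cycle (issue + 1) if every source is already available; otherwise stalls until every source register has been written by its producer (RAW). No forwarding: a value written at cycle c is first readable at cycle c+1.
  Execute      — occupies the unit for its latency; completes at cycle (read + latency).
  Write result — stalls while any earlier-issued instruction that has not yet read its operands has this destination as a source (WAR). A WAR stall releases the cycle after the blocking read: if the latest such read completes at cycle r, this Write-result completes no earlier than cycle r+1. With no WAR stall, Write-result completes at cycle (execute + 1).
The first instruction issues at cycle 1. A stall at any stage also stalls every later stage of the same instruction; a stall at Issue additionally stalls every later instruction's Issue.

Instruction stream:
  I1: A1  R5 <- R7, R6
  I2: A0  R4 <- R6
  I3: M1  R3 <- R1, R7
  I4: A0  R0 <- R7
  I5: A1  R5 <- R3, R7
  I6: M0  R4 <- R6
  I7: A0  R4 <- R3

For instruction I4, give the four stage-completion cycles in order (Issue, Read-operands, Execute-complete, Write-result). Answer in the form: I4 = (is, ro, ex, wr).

I4 = (6, 7, 8, 9)

1) issue 1, read 2, done 4, write 5
2) issue 2, read 3, done 4, write 5
3) issue 3, read 4, done 9, write 10
4) issue 6, read 7, done 8, write 9  <struct: A0 busy until I2 writes@5>
5) issue 7, read 11, done 13, write 14  <RAW R3: wait I3 write@10>
6) issue 8, read 9, done 14, write 15
7) issue 16, read 17, done 18, write 19  <WAW R4: wait I6 write@15>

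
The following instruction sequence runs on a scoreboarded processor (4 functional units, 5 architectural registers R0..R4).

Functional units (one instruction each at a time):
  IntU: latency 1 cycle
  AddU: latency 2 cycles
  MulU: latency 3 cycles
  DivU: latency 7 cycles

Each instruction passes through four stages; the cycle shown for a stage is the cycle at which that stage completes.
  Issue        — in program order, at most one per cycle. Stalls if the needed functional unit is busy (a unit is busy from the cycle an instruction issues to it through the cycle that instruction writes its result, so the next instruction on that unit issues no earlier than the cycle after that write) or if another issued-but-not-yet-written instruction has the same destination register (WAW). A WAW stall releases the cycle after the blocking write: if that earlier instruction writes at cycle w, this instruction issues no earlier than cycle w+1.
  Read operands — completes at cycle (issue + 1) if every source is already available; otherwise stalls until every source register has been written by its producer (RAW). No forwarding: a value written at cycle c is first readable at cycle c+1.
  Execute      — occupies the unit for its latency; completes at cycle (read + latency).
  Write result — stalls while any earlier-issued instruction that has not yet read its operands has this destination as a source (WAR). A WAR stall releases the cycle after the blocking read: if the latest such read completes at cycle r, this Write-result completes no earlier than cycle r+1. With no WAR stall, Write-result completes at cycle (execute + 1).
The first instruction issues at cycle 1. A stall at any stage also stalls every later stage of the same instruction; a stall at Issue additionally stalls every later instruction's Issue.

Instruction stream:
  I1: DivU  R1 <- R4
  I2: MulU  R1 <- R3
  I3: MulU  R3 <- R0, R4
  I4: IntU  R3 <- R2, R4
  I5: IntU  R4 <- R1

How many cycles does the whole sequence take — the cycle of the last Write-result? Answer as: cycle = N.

  I1 | 1 | 2 | 9 | 10
  I2 | 11 | 12 | 15 | 16   WAW R1: wait I1 write@10
  I3 | 17 | 18 | 21 | 22   struct: MulU busy until I2 writes@16
  I4 | 23 | 24 | 25 | 26   WAW R3: wait I3 write@22
  I5 | 27 | 28 | 29 | 30   struct: IntU busy until I4 writes@26

cycle = 30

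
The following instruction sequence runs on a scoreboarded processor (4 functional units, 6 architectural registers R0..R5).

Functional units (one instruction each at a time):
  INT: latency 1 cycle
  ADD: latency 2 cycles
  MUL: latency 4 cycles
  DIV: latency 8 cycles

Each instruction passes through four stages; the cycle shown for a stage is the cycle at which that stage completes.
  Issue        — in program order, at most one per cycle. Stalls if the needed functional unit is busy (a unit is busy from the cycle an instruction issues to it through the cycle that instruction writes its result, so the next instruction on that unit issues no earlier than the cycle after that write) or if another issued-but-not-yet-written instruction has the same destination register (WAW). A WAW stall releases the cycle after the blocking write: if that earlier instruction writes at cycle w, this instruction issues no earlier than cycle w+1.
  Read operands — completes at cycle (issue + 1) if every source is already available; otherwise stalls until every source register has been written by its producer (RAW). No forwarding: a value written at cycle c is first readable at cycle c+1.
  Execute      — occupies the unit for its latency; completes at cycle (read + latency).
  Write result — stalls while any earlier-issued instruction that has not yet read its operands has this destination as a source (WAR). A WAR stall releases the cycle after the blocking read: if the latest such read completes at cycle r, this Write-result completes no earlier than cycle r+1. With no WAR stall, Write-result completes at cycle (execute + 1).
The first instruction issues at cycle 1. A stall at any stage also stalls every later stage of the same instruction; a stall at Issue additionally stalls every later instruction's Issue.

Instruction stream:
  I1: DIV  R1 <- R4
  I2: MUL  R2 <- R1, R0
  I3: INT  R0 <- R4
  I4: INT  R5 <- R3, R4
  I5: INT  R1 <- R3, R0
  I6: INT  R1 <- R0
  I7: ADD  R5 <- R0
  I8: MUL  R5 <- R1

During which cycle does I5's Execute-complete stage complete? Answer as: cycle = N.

cycle = 20

1) issue 1, read 2, done 10, write 11
2) issue 2, read 12, done 16, write 17  <RAW R1: wait I1 write@11>
3) issue 3, read 4, done 5, write 13  <WAR R0: wait I2 read@12>
4) issue 14, read 15, done 16, write 17  <struct: INT busy until I3 writes@13>
5) issue 18, read 19, done 20, write 21  <struct: INT busy until I4 writes@17>
6) issue 22, read 23, done 24, write 25  <struct: INT busy until I5 writes@21>
7) issue 23, read 24, done 26, write 27
8) issue 28, read 29, done 33, write 34  <WAW R5: wait I7 write@27>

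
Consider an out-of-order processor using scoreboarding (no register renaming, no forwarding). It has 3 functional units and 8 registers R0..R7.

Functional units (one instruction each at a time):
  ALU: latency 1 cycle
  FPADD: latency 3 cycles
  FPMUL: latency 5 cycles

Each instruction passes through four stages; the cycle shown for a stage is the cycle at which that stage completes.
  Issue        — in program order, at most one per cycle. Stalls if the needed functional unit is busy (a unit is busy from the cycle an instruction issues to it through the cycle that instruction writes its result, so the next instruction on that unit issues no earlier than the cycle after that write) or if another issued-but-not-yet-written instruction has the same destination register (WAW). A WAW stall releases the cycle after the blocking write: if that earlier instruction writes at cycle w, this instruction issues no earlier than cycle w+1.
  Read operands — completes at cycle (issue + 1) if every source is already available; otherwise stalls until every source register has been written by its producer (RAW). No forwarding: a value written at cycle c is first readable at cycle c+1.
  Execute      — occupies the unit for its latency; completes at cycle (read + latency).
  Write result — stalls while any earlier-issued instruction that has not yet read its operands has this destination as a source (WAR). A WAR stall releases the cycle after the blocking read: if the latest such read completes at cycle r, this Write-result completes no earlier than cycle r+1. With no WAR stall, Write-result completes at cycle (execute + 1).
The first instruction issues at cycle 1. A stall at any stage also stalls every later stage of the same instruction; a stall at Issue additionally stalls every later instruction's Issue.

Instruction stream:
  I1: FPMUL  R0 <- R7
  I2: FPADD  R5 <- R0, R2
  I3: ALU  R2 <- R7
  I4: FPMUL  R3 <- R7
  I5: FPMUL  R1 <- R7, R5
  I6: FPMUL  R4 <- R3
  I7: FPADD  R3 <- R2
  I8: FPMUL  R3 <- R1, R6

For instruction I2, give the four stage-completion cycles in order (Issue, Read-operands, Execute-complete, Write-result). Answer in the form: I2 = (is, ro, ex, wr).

t=1  I1 issues→FPMUL
t=2  I1 reads | I2 issues→FPADD
t=3  I3 issues→ALU
t=4  I3 reads
t=5  I3 exec-done
t=7  I1 exec-done
t=8  I1 writes R0
t=9  I2 reads | I4 issues→FPMUL
t=10  I3 writes R2 | I4 reads
t=12  I2 exec-done
t=13  I2 writes R5
t=15  I4 exec-done
t=16  I4 writes R3
t=17  I5 issues→FPMUL
t=18  I5 reads
t=23  I5 exec-done
t=24  I5 writes R1
t=25  I6 issues→FPMUL
t=26  I6 reads | I7 issues→FPADD
t=27  I7 reads
t=30  I7 exec-done
t=31  I6 exec-done | I7 writes R3
t=32  I6 writes R4
t=33  I8 issues→FPMUL
t=34  I8 reads
t=39  I8 exec-done
t=40  I8 writes R3

I2 = (2, 9, 12, 13)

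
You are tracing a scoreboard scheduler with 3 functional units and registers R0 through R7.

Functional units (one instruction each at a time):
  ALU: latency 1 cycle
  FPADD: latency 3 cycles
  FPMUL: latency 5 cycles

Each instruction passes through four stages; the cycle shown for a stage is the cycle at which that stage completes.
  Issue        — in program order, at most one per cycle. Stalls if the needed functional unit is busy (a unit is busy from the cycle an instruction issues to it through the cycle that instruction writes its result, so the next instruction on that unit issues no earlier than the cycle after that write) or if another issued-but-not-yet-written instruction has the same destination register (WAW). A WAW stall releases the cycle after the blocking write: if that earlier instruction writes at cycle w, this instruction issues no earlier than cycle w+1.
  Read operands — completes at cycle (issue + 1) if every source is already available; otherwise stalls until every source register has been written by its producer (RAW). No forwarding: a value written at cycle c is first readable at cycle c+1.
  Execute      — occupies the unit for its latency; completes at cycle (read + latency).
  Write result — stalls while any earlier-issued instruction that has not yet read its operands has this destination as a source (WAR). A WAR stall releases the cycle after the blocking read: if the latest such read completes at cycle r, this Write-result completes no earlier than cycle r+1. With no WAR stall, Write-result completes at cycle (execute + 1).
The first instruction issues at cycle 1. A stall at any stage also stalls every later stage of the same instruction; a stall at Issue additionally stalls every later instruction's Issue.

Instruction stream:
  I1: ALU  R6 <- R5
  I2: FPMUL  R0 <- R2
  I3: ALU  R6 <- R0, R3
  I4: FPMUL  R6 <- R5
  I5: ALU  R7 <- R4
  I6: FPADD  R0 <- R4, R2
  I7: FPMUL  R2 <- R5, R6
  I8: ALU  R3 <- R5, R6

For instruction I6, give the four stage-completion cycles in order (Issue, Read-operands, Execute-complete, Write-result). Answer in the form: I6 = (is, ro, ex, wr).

I1 -> (1, 2, 3, 4)
I2 -> (2, 3, 8, 9)
I3 -> (5, 10, 11, 12)  // struct: ALU busy until I1 writes@4, RAW R0: wait I2 write@9
I4 -> (13, 14, 19, 20)  // WAW R6: wait I3 write@12
I5 -> (14, 15, 16, 17)
I6 -> (15, 16, 19, 20)
I7 -> (21, 22, 27, 28)  // struct: FPMUL busy until I4 writes@20
I8 -> (22, 23, 24, 25)

I6 = (15, 16, 19, 20)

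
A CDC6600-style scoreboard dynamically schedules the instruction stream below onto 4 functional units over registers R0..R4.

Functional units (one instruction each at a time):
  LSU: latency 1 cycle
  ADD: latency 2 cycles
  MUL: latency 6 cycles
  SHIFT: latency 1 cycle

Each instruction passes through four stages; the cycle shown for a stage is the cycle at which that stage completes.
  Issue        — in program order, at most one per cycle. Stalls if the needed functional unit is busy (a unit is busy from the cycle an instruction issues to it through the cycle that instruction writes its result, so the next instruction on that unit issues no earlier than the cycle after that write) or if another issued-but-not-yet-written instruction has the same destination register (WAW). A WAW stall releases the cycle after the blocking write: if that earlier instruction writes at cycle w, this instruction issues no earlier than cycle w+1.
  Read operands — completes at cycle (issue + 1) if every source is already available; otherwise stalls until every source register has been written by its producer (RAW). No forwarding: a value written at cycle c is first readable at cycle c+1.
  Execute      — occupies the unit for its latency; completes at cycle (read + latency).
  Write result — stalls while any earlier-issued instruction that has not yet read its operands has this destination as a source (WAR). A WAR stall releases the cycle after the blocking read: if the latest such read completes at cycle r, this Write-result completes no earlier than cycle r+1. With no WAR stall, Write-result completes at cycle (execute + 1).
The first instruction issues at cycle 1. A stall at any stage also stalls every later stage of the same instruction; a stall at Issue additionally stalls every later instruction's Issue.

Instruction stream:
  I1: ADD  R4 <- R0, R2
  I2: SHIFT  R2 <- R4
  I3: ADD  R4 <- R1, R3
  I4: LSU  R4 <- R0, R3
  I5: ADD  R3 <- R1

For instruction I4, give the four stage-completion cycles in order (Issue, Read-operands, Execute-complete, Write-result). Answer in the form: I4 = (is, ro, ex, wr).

I4 = (11, 12, 13, 14)

[1] issue I1 (ADD)
[2] I1 read-ops | issue I2 (SHIFT)
[4] I1 finished on ADD
[5] I1→R4
[6] I2 read-ops | issue I3 (ADD)
[7] I2 finished on SHIFT | I3 read-ops
[8] I2→R2
[9] I3 finished on ADD
[10] I3→R4
[11] issue I4 (LSU)
[12] I4 read-ops | issue I5 (ADD)
[13] I4 finished on LSU | I5 read-ops
[14] I4→R4
[15] I5 finished on ADD
[16] I5→R3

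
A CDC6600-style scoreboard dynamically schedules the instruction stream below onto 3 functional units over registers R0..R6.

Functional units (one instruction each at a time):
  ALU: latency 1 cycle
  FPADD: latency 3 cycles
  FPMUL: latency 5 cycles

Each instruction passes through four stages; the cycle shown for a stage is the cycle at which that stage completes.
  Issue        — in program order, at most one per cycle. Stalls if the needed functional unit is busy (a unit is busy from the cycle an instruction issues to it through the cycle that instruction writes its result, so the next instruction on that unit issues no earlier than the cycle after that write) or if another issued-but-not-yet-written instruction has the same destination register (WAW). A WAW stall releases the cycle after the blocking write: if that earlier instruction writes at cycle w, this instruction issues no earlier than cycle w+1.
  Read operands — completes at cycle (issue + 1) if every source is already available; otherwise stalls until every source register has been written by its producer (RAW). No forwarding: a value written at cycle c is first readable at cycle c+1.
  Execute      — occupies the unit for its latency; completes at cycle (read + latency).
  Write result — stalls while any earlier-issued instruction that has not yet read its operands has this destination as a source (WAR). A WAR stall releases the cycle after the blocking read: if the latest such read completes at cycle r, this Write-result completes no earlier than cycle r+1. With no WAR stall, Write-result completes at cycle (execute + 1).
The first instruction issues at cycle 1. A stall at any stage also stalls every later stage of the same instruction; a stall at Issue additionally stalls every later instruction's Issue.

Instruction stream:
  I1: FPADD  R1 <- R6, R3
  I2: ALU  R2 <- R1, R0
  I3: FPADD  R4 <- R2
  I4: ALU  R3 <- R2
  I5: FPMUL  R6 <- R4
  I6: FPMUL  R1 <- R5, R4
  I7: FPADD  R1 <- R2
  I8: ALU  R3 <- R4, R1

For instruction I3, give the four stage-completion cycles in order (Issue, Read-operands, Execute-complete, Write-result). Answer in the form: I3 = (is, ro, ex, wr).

I3 = (7, 10, 13, 14)

cycle 1: I1 issues→FPADD
cycle 2: I1 reads | I2 issues→ALU
cycle 5: I1 exec-done
cycle 6: I1 writes R1
cycle 7: I2 reads | I3 issues→FPADD
cycle 8: I2 exec-done
cycle 9: I2 writes R2
cycle 10: I3 reads | I4 issues→ALU
cycle 11: I4 reads | I5 issues→FPMUL
cycle 12: I4 exec-done
cycle 13: I3 exec-done | I4 writes R3
cycle 14: I3 writes R4
cycle 15: I5 reads
cycle 20: I5 exec-done
cycle 21: I5 writes R6
cycle 22: I6 issues→FPMUL
cycle 23: I6 reads
cycle 28: I6 exec-done
cycle 29: I6 writes R1
cycle 30: I7 issues→FPADD
cycle 31: I7 reads | I8 issues→ALU
cycle 34: I7 exec-done
cycle 35: I7 writes R1
cycle 36: I8 reads
cycle 37: I8 exec-done
cycle 38: I8 writes R3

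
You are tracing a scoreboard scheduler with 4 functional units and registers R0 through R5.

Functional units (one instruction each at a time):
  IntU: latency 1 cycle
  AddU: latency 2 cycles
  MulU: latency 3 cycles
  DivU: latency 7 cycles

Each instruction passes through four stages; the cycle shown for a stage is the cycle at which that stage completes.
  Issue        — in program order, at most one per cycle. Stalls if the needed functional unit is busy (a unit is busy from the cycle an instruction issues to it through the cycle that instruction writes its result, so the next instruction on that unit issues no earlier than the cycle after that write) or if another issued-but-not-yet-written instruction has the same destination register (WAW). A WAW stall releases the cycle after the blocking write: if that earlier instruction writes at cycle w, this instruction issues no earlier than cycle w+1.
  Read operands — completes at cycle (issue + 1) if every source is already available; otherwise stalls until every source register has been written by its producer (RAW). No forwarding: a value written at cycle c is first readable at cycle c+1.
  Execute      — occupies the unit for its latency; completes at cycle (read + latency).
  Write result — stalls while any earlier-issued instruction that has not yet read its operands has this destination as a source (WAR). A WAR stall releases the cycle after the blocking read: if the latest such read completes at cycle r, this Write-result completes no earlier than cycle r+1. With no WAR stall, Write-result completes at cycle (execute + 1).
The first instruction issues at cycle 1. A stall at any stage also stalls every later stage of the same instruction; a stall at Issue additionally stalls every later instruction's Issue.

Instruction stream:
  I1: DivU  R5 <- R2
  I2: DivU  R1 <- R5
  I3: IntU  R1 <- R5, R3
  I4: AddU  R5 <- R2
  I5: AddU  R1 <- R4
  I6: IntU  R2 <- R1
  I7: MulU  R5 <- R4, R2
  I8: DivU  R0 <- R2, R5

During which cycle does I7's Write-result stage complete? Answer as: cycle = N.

I1 -> (1, 2, 9, 10)
I2 -> (11, 12, 19, 20)  // struct: DivU busy until I1 writes@10
I3 -> (21, 22, 23, 24)  // WAW R1: wait I2 write@20
I4 -> (22, 23, 25, 26)
I5 -> (27, 28, 30, 31)  // struct: AddU busy until I4 writes@26
I6 -> (28, 32, 33, 34)  // RAW R1: wait I5 write@31
I7 -> (29, 35, 38, 39)  // RAW R2: wait I6 write@34
I8 -> (30, 40, 47, 48)  // RAW R5: wait I7 write@39

cycle = 39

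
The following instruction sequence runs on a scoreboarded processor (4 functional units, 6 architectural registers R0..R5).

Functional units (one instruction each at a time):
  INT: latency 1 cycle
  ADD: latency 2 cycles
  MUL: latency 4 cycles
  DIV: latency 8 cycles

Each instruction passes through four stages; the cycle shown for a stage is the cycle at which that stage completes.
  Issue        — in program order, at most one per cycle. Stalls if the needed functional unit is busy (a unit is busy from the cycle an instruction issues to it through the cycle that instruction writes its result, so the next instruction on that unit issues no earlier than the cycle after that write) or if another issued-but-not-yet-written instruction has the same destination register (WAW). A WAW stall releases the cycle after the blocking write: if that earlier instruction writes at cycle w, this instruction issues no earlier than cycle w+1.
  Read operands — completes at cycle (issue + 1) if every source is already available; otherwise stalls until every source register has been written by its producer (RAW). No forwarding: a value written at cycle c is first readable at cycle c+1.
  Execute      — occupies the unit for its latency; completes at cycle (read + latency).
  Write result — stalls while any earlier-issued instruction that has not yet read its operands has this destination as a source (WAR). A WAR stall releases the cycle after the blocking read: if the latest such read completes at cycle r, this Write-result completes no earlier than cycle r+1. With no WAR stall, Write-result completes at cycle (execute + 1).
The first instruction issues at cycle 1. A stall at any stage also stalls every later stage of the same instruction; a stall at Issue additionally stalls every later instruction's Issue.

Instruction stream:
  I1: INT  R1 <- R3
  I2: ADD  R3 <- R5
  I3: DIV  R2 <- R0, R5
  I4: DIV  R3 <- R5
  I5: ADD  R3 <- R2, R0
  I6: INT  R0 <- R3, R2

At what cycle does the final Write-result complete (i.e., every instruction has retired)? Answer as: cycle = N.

cycle = 32

  I1 | 1 | 2 | 3 | 4
  I2 | 2 | 3 | 5 | 6
  I3 | 3 | 4 | 12 | 13
  I4 | 14 | 15 | 23 | 24   struct: DIV busy until I3 writes@13
  I5 | 25 | 26 | 28 | 29   WAW R3: wait I4 write@24
  I6 | 26 | 30 | 31 | 32   RAW R3: wait I5 write@29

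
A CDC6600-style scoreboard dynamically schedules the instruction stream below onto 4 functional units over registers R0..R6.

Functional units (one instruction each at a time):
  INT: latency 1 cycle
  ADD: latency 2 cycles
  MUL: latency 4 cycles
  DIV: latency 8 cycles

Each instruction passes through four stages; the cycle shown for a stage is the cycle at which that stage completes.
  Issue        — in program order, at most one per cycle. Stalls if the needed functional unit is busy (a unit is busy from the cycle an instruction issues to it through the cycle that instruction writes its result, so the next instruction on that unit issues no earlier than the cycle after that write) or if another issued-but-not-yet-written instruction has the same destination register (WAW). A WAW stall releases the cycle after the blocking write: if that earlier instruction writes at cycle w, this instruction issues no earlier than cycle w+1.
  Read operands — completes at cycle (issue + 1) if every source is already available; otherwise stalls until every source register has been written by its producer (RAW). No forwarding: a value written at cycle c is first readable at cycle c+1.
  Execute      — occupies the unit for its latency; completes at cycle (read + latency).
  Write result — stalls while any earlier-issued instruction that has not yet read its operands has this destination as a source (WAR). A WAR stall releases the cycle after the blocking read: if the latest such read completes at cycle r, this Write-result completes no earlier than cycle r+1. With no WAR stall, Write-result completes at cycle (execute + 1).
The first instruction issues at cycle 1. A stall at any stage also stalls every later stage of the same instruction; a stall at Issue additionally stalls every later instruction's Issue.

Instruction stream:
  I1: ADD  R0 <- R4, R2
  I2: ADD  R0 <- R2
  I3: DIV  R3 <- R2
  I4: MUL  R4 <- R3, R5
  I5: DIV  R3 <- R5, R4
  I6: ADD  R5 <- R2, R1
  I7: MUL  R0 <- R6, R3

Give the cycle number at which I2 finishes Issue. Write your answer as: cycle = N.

cycle 1: I1→ADD
cycle 2: I1 RO
cycle 4: I1 EX
cycle 5: I1 WR R0
cycle 6: I2→ADD
cycle 7: I2 RO · I3→DIV
cycle 8: I3 RO · I4→MUL
cycle 9: I2 EX
cycle 10: I2 WR R0
cycle 16: I3 EX
cycle 17: I3 WR R3
cycle 18: I4 RO · I5→DIV
cycle 19: I6→ADD
cycle 20: I6 RO
cycle 22: I4 EX · I6 EX
cycle 23: I4 WR R4
cycle 24: I5 RO · I7→MUL
cycle 25: I6 WR R5
cycle 32: I5 EX
cycle 33: I5 WR R3
cycle 34: I7 RO
cycle 38: I7 EX
cycle 39: I7 WR R0

cycle = 6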